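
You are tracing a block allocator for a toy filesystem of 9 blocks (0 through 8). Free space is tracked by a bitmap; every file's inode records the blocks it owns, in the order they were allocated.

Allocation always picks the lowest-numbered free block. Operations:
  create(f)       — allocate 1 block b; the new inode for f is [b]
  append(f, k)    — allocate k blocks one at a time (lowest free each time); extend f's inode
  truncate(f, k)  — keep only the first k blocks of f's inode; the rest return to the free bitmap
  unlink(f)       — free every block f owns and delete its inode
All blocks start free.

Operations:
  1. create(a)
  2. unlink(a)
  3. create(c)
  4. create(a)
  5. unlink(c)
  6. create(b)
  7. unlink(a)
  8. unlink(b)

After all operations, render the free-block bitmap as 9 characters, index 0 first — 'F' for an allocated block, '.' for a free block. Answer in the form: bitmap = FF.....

[1] create(a) — a=0 (map F........)
[2] unlink(a) —  (map .........)
[3] create(c) — c=0 (map F........)
[4] create(a) — a=1 c=0 (map FF.......)
[5] unlink(c) — a=1 (map .F.......)
[6] create(b) — a=1 b=0 (map FF.......)
[7] unlink(a) — b=0 (map F........)
[8] unlink(b) —  (map .........)

bitmap = .........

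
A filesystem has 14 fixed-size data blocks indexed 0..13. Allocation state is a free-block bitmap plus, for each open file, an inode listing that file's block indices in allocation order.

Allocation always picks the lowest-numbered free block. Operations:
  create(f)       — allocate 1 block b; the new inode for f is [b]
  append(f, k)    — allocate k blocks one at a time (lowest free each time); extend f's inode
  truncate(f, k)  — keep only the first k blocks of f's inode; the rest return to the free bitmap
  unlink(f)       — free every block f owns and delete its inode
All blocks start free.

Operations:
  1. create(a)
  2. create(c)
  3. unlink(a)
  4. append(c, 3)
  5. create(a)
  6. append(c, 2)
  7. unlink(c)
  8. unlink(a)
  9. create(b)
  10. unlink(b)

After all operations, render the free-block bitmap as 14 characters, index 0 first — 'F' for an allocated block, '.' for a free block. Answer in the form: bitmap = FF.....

bitmap = ..............

after create(a) → a:[0]  free=[F.............]
after create(c) → a:[0], c:[1]  free=[FF............]
after unlink(a) → c:[1]  free=[.F............]
after append(c, 3) → c:[1, 0, 2, 3]  free=[FFFF..........]
after create(a) → a:[4], c:[1, 0, 2, 3]  free=[FFFFF.........]
after append(c, 2) → a:[4], c:[1, 0, 2, 3, 5, 6]  free=[FFFFFFF.......]
after unlink(c) → a:[4]  free=[....F.........]
after unlink(a) →   free=[..............]
after create(b) → b:[0]  free=[F.............]
after unlink(b) →   free=[..............]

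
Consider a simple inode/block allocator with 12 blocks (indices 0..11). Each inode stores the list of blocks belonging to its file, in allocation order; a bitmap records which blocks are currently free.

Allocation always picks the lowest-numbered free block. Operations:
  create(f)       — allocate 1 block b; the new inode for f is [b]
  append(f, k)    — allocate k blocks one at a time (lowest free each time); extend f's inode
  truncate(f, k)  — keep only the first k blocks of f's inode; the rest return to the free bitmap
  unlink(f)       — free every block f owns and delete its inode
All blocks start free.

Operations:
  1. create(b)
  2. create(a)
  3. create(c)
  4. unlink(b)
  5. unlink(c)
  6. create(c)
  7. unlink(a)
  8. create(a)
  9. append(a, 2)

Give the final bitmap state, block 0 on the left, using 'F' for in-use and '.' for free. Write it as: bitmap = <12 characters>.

[1] create(b) — b=0 (map F...........)
[2] create(a) — a=1 b=0 (map FF..........)
[3] create(c) — a=1 b=0 c=2 (map FFF.........)
[4] unlink(b) — a=1 c=2 (map .FF.........)
[5] unlink(c) — a=1 (map .F..........)
[6] create(c) — a=1 c=0 (map FF..........)
[7] unlink(a) — c=0 (map F...........)
[8] create(a) — a=1 c=0 (map FF..........)
[9] append(a, 2) — a=1,2,3 c=0 (map FFFF........)

bitmap = FFFF........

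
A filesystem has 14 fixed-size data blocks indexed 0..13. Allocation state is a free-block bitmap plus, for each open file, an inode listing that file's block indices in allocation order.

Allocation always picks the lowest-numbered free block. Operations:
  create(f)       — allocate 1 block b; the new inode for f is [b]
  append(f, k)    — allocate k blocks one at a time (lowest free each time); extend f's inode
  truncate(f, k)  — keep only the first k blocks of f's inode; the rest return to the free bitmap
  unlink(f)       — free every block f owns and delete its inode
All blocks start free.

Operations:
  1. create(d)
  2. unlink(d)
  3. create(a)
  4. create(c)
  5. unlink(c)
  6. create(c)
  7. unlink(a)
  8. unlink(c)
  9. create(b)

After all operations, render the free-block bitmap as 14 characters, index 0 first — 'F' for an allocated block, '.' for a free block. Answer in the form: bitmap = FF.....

  1. create(d)  ⇒  F.............  {d→[0]}
  2. unlink(d)  ⇒  ..............  {}
  3. create(a)  ⇒  F.............  {a→[0]}
  4. create(c)  ⇒  FF............  {a→[0]; c→[1]}
  5. unlink(c)  ⇒  F.............  {a→[0]}
  6. create(c)  ⇒  FF............  {a→[0]; c→[1]}
  7. unlink(a)  ⇒  .F............  {c→[1]}
  8. unlink(c)  ⇒  ..............  {}
  9. create(b)  ⇒  F.............  {b→[0]}

bitmap = F.............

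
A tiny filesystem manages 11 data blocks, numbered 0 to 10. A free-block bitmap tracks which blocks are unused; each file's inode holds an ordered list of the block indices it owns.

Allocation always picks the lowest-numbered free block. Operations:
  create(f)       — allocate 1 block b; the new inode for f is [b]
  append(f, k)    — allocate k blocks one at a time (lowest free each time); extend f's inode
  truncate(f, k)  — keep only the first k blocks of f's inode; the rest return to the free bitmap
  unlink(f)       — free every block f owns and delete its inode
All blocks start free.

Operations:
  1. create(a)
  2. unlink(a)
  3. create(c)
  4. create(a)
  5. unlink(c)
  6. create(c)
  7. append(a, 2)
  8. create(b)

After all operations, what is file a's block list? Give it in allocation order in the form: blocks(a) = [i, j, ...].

[1] create(a) — a=0 (map F..........)
[2] unlink(a) —  (map ...........)
[3] create(c) — c=0 (map F..........)
[4] create(a) — a=1 c=0 (map FF.........)
[5] unlink(c) — a=1 (map .F.........)
[6] create(c) — a=1 c=0 (map FF.........)
[7] append(a, 2) — a=1,2,3 c=0 (map FFFF.......)
[8] create(b) — a=1,2,3 b=4 c=0 (map FFFFF......)

blocks(a) = [1, 2, 3]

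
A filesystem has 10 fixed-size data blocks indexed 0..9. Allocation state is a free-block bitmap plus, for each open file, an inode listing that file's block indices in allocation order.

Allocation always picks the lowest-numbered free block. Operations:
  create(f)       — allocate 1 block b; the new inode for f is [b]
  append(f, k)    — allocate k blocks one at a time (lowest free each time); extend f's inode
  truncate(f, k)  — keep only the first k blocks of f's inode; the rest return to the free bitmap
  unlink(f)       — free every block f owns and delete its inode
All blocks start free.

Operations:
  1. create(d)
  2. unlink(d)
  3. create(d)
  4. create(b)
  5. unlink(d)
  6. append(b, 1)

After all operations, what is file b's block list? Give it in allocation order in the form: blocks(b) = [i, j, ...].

blocks(b) = [1, 0]

after create(d) → d:[0]  free=[F.........]
after unlink(d) →   free=[..........]
after create(d) → d:[0]  free=[F.........]
after create(b) → b:[1], d:[0]  free=[FF........]
after unlink(d) → b:[1]  free=[.F........]
after append(b, 1) → b:[1, 0]  free=[FF........]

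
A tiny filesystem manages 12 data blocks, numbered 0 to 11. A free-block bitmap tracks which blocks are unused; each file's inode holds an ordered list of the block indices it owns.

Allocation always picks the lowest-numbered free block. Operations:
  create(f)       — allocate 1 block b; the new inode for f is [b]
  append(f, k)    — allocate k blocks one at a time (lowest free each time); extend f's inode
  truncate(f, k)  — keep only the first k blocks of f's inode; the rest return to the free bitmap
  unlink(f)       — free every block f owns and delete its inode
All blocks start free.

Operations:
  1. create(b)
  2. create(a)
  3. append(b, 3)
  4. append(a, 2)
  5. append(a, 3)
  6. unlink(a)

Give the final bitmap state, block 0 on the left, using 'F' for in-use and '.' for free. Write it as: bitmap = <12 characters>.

after create(b) → b:[0]  free=[F...........]
after create(a) → a:[1], b:[0]  free=[FF..........]
after append(b, 3) → a:[1], b:[0, 2, 3, 4]  free=[FFFFF.......]
after append(a, 2) → a:[1, 5, 6], b:[0, 2, 3, 4]  free=[FFFFFFF.....]
after append(a, 3) → a:[1, 5, 6, 7, 8, 9], b:[0, 2, 3, 4]  free=[FFFFFFFFFF..]
after unlink(a) → b:[0, 2, 3, 4]  free=[F.FFF.......]

bitmap = F.FFF.......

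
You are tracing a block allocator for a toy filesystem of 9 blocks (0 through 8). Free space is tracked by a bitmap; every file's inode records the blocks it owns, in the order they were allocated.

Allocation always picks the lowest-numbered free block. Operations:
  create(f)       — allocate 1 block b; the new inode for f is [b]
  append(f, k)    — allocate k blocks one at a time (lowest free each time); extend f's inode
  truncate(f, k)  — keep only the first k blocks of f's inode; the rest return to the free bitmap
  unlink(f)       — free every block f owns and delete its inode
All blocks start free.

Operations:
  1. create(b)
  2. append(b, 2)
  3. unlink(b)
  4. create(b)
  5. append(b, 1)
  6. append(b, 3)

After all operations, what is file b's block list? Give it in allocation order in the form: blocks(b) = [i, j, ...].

after create(b) → b:[0]  free=[F........]
after append(b, 2) → b:[0, 1, 2]  free=[FFF......]
after unlink(b) →   free=[.........]
after create(b) → b:[0]  free=[F........]
after append(b, 1) → b:[0, 1]  free=[FF.......]
after append(b, 3) → b:[0, 1, 2, 3, 4]  free=[FFFFF....]

blocks(b) = [0, 1, 2, 3, 4]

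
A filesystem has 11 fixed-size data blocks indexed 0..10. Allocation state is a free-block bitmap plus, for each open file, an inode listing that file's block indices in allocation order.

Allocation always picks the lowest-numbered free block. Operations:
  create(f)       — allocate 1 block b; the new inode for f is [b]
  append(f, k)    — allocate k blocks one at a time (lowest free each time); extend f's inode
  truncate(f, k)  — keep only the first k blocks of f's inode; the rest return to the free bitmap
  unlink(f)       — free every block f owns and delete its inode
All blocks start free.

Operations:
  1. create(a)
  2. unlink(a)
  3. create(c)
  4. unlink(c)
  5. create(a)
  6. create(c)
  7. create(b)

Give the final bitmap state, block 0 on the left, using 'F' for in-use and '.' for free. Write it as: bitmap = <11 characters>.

create(a): bitmap=F.......... | a=[0]
unlink(a): bitmap=........... | 
create(c): bitmap=F.......... | c=[0]
unlink(c): bitmap=........... | 
create(a): bitmap=F.......... | a=[0]
create(c): bitmap=FF......... | a=[0] c=[1]
create(b): bitmap=FFF........ | a=[0] b=[2] c=[1]

bitmap = FFF........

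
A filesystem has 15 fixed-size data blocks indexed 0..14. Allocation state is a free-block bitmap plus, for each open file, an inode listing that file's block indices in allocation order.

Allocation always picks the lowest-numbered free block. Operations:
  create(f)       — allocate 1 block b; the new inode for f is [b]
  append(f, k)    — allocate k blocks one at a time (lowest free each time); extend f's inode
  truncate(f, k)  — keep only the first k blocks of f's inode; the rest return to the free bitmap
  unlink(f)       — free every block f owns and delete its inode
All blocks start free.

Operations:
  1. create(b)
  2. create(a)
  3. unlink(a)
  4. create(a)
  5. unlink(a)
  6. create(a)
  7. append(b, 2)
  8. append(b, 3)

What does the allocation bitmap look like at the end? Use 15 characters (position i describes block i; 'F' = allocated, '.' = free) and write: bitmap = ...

create(b): bitmap=F.............. | b=[0]
create(a): bitmap=FF............. | a=[1] b=[0]
unlink(a): bitmap=F.............. | b=[0]
create(a): bitmap=FF............. | a=[1] b=[0]
unlink(a): bitmap=F.............. | b=[0]
create(a): bitmap=FF............. | a=[1] b=[0]
append(b, 2): bitmap=FFFF........... | a=[1] b=[0, 2, 3]
append(b, 3): bitmap=FFFFFFF........ | a=[1] b=[0, 2, 3, 4, 5, 6]

bitmap = FFFFFFF........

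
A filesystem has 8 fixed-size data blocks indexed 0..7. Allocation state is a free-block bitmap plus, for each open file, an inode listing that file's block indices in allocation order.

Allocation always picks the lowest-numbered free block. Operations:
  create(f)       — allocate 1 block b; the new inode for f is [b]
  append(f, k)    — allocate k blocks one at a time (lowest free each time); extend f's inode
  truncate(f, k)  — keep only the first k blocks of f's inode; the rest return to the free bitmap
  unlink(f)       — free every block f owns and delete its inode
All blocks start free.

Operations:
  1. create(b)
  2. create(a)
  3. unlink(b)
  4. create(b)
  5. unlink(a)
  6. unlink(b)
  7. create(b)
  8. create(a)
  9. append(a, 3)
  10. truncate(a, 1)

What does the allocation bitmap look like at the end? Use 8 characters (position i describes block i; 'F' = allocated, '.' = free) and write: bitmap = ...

bitmap = FF......

create(b): bitmap=F....... | b=[0]
create(a): bitmap=FF...... | a=[1] b=[0]
unlink(b): bitmap=.F...... | a=[1]
create(b): bitmap=FF...... | a=[1] b=[0]
unlink(a): bitmap=F....... | b=[0]
unlink(b): bitmap=........ | 
create(b): bitmap=F....... | b=[0]
create(a): bitmap=FF...... | a=[1] b=[0]
append(a, 3): bitmap=FFFFF... | a=[1, 2, 3, 4] b=[0]
truncate(a, 1): bitmap=FF...... | a=[1] b=[0]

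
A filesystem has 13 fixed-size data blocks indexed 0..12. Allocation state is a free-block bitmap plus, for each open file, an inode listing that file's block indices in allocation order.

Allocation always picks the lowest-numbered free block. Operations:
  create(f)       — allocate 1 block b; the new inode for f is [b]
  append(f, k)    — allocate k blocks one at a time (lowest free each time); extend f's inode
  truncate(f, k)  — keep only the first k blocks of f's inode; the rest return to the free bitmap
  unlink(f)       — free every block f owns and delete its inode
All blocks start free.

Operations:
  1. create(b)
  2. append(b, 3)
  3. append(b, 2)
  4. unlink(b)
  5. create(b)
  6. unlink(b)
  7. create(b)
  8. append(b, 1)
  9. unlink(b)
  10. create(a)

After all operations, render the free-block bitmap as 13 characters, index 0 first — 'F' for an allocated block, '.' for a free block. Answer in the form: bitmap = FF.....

create(b): bitmap=F............ | b=[0]
append(b, 3): bitmap=FFFF......... | b=[0, 1, 2, 3]
append(b, 2): bitmap=FFFFFF....... | b=[0, 1, 2, 3, 4, 5]
unlink(b): bitmap=............. | 
create(b): bitmap=F............ | b=[0]
unlink(b): bitmap=............. | 
create(b): bitmap=F............ | b=[0]
append(b, 1): bitmap=FF........... | b=[0, 1]
unlink(b): bitmap=............. | 
create(a): bitmap=F............ | a=[0]

bitmap = F............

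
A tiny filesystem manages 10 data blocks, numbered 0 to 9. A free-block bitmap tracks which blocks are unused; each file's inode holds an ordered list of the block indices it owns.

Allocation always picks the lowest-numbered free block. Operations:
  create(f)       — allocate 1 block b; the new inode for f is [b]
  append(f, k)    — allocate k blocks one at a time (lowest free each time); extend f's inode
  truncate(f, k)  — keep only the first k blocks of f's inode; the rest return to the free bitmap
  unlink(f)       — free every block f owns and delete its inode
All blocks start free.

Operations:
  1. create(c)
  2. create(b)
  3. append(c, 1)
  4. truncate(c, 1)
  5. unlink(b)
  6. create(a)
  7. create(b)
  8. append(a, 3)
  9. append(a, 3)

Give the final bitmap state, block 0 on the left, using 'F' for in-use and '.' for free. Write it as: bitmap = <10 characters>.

bitmap = FFFFFFFFF.

create(c): bitmap=F......... | c=[0]
create(b): bitmap=FF........ | b=[1] c=[0]
append(c, 1): bitmap=FFF....... | b=[1] c=[0, 2]
truncate(c, 1): bitmap=FF........ | b=[1] c=[0]
unlink(b): bitmap=F......... | c=[0]
create(a): bitmap=FF........ | a=[1] c=[0]
create(b): bitmap=FFF....... | a=[1] b=[2] c=[0]
append(a, 3): bitmap=FFFFFF.... | a=[1, 3, 4, 5] b=[2] c=[0]
append(a, 3): bitmap=FFFFFFFFF. | a=[1, 3, 4, 5, 6, 7, 8] b=[2] c=[0]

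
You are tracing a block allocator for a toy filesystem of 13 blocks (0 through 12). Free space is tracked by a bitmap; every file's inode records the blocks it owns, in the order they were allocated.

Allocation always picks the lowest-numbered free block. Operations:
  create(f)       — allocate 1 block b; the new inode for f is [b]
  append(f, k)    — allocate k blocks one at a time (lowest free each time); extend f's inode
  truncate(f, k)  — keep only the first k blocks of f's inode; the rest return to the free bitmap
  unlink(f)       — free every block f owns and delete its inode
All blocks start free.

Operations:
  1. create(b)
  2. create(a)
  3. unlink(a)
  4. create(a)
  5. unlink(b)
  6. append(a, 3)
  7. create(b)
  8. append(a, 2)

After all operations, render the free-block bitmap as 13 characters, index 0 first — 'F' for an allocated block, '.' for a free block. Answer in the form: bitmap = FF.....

after create(b) → b:[0]  free=[F............]
after create(a) → a:[1], b:[0]  free=[FF...........]
after unlink(a) → b:[0]  free=[F............]
after create(a) → a:[1], b:[0]  free=[FF...........]
after unlink(b) → a:[1]  free=[.F...........]
after append(a, 3) → a:[1, 0, 2, 3]  free=[FFFF.........]
after create(b) → a:[1, 0, 2, 3], b:[4]  free=[FFFFF........]
after append(a, 2) → a:[1, 0, 2, 3, 5, 6], b:[4]  free=[FFFFFFF......]

bitmap = FFFFFFF......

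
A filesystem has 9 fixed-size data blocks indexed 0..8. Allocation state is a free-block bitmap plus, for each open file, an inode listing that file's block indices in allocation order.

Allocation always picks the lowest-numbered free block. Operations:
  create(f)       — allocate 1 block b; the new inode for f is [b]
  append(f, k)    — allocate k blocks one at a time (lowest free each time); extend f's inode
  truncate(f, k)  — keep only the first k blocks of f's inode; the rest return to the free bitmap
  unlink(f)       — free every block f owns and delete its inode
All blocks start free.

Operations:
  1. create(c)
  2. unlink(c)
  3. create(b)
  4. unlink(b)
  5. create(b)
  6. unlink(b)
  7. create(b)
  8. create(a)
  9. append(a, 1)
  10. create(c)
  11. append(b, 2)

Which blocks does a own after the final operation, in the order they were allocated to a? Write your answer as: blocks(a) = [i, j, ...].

blocks(a) = [1, 2]

[1] create(c) — c=0 (map F........)
[2] unlink(c) —  (map .........)
[3] create(b) — b=0 (map F........)
[4] unlink(b) —  (map .........)
[5] create(b) — b=0 (map F........)
[6] unlink(b) —  (map .........)
[7] create(b) — b=0 (map F........)
[8] create(a) — a=1 b=0 (map FF.......)
[9] append(a, 1) — a=1,2 b=0 (map FFF......)
[10] create(c) — a=1,2 b=0 c=3 (map FFFF.....)
[11] append(b, 2) — a=1,2 b=0,4,5 c=3 (map FFFFFF...)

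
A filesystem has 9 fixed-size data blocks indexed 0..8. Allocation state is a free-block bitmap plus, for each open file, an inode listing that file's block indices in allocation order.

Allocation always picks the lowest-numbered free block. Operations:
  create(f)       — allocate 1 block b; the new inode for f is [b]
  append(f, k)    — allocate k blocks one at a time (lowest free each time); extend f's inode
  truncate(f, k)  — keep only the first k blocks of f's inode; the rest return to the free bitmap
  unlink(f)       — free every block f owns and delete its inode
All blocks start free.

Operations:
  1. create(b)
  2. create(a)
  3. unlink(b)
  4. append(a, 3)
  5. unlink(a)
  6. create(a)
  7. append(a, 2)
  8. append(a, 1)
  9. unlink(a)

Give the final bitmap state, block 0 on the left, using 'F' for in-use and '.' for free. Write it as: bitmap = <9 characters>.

after create(b) → b:[0]  free=[F........]
after create(a) → a:[1], b:[0]  free=[FF.......]
after unlink(b) → a:[1]  free=[.F.......]
after append(a, 3) → a:[1, 0, 2, 3]  free=[FFFF.....]
after unlink(a) →   free=[.........]
after create(a) → a:[0]  free=[F........]
after append(a, 2) → a:[0, 1, 2]  free=[FFF......]
after append(a, 1) → a:[0, 1, 2, 3]  free=[FFFF.....]
after unlink(a) →   free=[.........]

bitmap = .........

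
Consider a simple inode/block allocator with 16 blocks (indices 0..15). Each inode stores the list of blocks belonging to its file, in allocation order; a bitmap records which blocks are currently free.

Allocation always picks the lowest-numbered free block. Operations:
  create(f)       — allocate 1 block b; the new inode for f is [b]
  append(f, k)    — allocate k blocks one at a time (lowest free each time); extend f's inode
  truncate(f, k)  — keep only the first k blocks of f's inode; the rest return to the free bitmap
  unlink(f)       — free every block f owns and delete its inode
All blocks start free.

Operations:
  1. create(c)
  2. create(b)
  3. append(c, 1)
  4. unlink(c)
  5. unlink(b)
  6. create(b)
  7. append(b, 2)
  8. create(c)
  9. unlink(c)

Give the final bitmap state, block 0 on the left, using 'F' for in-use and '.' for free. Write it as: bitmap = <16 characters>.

create(c): bitmap=F............... | c=[0]
create(b): bitmap=FF.............. | b=[1] c=[0]
append(c, 1): bitmap=FFF............. | b=[1] c=[0, 2]
unlink(c): bitmap=.F.............. | b=[1]
unlink(b): bitmap=................ | 
create(b): bitmap=F............... | b=[0]
append(b, 2): bitmap=FFF............. | b=[0, 1, 2]
create(c): bitmap=FFFF............ | b=[0, 1, 2] c=[3]
unlink(c): bitmap=FFF............. | b=[0, 1, 2]

bitmap = FFF.............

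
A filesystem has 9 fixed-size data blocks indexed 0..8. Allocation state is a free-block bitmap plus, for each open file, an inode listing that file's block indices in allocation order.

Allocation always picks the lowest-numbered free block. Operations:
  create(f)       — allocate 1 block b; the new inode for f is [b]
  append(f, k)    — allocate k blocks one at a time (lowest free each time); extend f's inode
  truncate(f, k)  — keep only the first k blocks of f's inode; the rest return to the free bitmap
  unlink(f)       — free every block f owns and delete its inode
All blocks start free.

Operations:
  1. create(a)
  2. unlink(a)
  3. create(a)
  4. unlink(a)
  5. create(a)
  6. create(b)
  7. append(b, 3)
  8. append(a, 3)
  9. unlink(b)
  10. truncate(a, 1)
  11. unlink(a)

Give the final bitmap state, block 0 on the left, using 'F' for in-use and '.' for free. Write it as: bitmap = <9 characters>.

bitmap = .........

after create(a) → a:[0]  free=[F........]
after unlink(a) →   free=[.........]
after create(a) → a:[0]  free=[F........]
after unlink(a) →   free=[.........]
after create(a) → a:[0]  free=[F........]
after create(b) → a:[0], b:[1]  free=[FF.......]
after append(b, 3) → a:[0], b:[1, 2, 3, 4]  free=[FFFFF....]
after append(a, 3) → a:[0, 5, 6, 7], b:[1, 2, 3, 4]  free=[FFFFFFFF.]
after unlink(b) → a:[0, 5, 6, 7]  free=[F....FFF.]
after truncate(a, 1) → a:[0]  free=[F........]
after unlink(a) →   free=[.........]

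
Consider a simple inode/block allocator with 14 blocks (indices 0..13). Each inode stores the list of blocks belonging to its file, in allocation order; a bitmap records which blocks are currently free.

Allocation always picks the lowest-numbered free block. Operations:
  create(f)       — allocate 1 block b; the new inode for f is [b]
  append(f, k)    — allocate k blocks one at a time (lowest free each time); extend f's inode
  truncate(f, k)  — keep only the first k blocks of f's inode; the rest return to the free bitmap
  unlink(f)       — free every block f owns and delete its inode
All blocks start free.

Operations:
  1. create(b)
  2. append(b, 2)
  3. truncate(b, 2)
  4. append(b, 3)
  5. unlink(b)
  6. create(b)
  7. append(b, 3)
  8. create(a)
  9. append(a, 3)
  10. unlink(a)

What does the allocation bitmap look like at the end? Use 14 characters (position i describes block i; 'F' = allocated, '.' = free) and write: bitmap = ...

create(b): bitmap=F............. | b=[0]
append(b, 2): bitmap=FFF........... | b=[0, 1, 2]
truncate(b, 2): bitmap=FF............ | b=[0, 1]
append(b, 3): bitmap=FFFFF......... | b=[0, 1, 2, 3, 4]
unlink(b): bitmap=.............. | 
create(b): bitmap=F............. | b=[0]
append(b, 3): bitmap=FFFF.......... | b=[0, 1, 2, 3]
create(a): bitmap=FFFFF......... | a=[4] b=[0, 1, 2, 3]
append(a, 3): bitmap=FFFFFFFF...... | a=[4, 5, 6, 7] b=[0, 1, 2, 3]
unlink(a): bitmap=FFFF.......... | b=[0, 1, 2, 3]

bitmap = FFFF..........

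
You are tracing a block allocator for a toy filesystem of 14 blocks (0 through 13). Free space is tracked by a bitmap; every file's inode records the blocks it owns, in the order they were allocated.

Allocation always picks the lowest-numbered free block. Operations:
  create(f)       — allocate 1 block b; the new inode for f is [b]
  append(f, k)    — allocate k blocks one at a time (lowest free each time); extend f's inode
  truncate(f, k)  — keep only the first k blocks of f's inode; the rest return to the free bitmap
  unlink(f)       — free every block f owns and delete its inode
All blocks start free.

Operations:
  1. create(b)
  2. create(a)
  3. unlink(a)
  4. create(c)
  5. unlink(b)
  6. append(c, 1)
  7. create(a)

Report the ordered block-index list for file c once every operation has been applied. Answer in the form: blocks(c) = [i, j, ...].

blocks(c) = [1, 0]

create(b): bitmap=F............. | b=[0]
create(a): bitmap=FF............ | a=[1] b=[0]
unlink(a): bitmap=F............. | b=[0]
create(c): bitmap=FF............ | b=[0] c=[1]
unlink(b): bitmap=.F............ | c=[1]
append(c, 1): bitmap=FF............ | c=[1, 0]
create(a): bitmap=FFF........... | a=[2] c=[1, 0]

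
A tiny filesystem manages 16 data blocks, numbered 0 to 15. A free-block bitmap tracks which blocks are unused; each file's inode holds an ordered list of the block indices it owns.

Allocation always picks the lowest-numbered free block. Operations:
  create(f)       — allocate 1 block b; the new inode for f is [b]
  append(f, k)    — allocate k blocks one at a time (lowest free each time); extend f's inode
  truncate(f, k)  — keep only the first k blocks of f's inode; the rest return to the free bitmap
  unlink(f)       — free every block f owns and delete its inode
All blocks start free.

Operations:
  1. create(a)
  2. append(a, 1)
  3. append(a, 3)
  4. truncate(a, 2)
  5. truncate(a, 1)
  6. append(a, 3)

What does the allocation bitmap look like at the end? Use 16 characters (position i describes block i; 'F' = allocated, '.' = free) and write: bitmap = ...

  1. create(a)  ⇒  F...............  {a→[0]}
  2. append(a, 1)  ⇒  FF..............  {a→[0, 1]}
  3. append(a, 3)  ⇒  FFFFF...........  {a→[0, 1, 2, 3, 4]}
  4. truncate(a, 2)  ⇒  FF..............  {a→[0, 1]}
  5. truncate(a, 1)  ⇒  F...............  {a→[0]}
  6. append(a, 3)  ⇒  FFFF............  {a→[0, 1, 2, 3]}

bitmap = FFFF............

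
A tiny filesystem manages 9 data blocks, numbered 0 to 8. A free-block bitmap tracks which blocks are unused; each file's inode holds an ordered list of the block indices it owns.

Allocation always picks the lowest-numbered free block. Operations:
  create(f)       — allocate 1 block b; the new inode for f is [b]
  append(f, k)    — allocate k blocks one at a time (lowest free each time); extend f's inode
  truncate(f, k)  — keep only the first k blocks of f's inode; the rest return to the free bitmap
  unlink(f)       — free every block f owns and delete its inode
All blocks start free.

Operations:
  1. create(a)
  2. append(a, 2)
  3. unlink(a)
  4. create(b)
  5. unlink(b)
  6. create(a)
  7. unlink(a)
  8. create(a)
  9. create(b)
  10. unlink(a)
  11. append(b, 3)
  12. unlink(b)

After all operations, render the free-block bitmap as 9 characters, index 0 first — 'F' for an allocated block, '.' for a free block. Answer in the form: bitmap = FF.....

create(a): bitmap=F........ | a=[0]
append(a, 2): bitmap=FFF...... | a=[0, 1, 2]
unlink(a): bitmap=......... | 
create(b): bitmap=F........ | b=[0]
unlink(b): bitmap=......... | 
create(a): bitmap=F........ | a=[0]
unlink(a): bitmap=......... | 
create(a): bitmap=F........ | a=[0]
create(b): bitmap=FF....... | a=[0] b=[1]
unlink(a): bitmap=.F....... | b=[1]
append(b, 3): bitmap=FFFF..... | b=[1, 0, 2, 3]
unlink(b): bitmap=......... | 

bitmap = .........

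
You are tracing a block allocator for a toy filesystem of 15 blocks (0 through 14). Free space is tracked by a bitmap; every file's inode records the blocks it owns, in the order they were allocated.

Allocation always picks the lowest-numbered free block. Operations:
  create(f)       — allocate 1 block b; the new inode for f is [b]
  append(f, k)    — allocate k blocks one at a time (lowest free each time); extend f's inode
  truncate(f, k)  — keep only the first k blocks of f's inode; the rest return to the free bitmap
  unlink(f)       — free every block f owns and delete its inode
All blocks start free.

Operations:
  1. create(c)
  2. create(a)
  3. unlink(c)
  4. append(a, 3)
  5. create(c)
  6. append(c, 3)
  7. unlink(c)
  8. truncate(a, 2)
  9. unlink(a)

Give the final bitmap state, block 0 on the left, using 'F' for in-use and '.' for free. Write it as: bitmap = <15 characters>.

  1. create(c)  ⇒  F..............  {c→[0]}
  2. create(a)  ⇒  FF.............  {a→[1]; c→[0]}
  3. unlink(c)  ⇒  .F.............  {a→[1]}
  4. append(a, 3)  ⇒  FFFF...........  {a→[1, 0, 2, 3]}
  5. create(c)  ⇒  FFFFF..........  {a→[1, 0, 2, 3]; c→[4]}
  6. append(c, 3)  ⇒  FFFFFFFF.......  {a→[1, 0, 2, 3]; c→[4, 5, 6, 7]}
  7. unlink(c)  ⇒  FFFF...........  {a→[1, 0, 2, 3]}
  8. truncate(a, 2)  ⇒  FF.............  {a→[1, 0]}
  9. unlink(a)  ⇒  ...............  {}

bitmap = ...............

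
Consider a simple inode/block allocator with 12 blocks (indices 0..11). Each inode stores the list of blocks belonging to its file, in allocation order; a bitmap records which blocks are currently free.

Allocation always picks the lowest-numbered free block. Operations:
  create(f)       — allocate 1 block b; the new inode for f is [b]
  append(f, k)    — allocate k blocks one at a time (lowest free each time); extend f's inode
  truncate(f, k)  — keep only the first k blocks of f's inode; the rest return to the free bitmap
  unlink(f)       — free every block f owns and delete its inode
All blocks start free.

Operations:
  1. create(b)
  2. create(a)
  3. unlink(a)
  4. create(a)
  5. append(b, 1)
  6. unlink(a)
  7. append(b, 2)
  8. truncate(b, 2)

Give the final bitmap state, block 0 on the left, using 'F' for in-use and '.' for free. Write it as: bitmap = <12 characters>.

[1] create(b) — b=0 (map F...........)
[2] create(a) — a=1 b=0 (map FF..........)
[3] unlink(a) — b=0 (map F...........)
[4] create(a) — a=1 b=0 (map FF..........)
[5] append(b, 1) — a=1 b=0,2 (map FFF.........)
[6] unlink(a) — b=0,2 (map F.F.........)
[7] append(b, 2) — b=0,2,1,3 (map FFFF........)
[8] truncate(b, 2) — b=0,2 (map F.F.........)

bitmap = F.F.........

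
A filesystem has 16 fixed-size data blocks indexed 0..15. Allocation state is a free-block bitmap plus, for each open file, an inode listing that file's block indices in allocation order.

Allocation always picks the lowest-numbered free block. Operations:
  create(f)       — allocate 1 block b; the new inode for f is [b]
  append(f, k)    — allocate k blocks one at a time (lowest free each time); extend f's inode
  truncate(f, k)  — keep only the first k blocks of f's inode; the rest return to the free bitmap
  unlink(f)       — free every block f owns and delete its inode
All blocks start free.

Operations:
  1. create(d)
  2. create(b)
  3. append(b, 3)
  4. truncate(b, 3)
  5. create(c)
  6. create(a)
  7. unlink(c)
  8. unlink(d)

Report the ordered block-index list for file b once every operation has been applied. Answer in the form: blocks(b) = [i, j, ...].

blocks(b) = [1, 2, 3]

create(d): bitmap=F............... | d=[0]
create(b): bitmap=FF.............. | b=[1] d=[0]
append(b, 3): bitmap=FFFFF........... | b=[1, 2, 3, 4] d=[0]
truncate(b, 3): bitmap=FFFF............ | b=[1, 2, 3] d=[0]
create(c): bitmap=FFFFF........... | b=[1, 2, 3] c=[4] d=[0]
create(a): bitmap=FFFFFF.......... | a=[5] b=[1, 2, 3] c=[4] d=[0]
unlink(c): bitmap=FFFF.F.......... | a=[5] b=[1, 2, 3] d=[0]
unlink(d): bitmap=.FFF.F.......... | a=[5] b=[1, 2, 3]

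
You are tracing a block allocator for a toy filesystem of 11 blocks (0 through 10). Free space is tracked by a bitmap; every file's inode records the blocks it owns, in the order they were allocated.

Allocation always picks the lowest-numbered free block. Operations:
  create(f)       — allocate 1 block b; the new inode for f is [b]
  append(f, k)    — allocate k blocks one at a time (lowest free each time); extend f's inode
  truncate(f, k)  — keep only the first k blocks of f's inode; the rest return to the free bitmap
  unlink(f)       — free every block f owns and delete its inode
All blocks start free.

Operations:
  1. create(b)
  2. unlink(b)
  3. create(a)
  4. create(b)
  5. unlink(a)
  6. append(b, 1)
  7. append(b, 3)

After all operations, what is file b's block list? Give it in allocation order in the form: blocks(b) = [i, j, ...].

[1] create(b) — b=0 (map F..........)
[2] unlink(b) —  (map ...........)
[3] create(a) — a=0 (map F..........)
[4] create(b) — a=0 b=1 (map FF.........)
[5] unlink(a) — b=1 (map .F.........)
[6] append(b, 1) — b=1,0 (map FF.........)
[7] append(b, 3) — b=1,0,2,3,4 (map FFFFF......)

blocks(b) = [1, 0, 2, 3, 4]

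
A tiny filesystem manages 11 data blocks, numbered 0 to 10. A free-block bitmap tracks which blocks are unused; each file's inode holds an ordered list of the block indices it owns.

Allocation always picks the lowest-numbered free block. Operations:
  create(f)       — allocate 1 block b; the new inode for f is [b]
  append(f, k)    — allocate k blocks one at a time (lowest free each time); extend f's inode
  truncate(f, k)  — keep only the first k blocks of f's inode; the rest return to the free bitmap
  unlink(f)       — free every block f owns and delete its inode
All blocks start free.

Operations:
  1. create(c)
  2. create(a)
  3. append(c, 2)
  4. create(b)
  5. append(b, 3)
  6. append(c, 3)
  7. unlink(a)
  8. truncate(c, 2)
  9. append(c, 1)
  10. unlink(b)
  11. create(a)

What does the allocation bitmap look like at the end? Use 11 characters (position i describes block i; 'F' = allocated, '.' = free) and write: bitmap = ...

bitmap = FFFF.......

  1. create(c)  ⇒  F..........  {c→[0]}
  2. create(a)  ⇒  FF.........  {a→[1]; c→[0]}
  3. append(c, 2)  ⇒  FFFF.......  {a→[1]; c→[0, 2, 3]}
  4. create(b)  ⇒  FFFFF......  {a→[1]; b→[4]; c→[0, 2, 3]}
  5. append(b, 3)  ⇒  FFFFFFFF...  {a→[1]; b→[4, 5, 6, 7]; c→[0, 2, 3]}
  6. append(c, 3)  ⇒  FFFFFFFFFFF  {a→[1]; b→[4, 5, 6, 7]; c→[0, 2, 3, 8, 9, 10]}
  7. unlink(a)  ⇒  F.FFFFFFFFF  {b→[4, 5, 6, 7]; c→[0, 2, 3, 8, 9, 10]}
  8. truncate(c, 2)  ⇒  F.F.FFFF...  {b→[4, 5, 6, 7]; c→[0, 2]}
  9. append(c, 1)  ⇒  FFF.FFFF...  {b→[4, 5, 6, 7]; c→[0, 2, 1]}
  10. unlink(b)  ⇒  FFF........  {c→[0, 2, 1]}
  11. create(a)  ⇒  FFFF.......  {a→[3]; c→[0, 2, 1]}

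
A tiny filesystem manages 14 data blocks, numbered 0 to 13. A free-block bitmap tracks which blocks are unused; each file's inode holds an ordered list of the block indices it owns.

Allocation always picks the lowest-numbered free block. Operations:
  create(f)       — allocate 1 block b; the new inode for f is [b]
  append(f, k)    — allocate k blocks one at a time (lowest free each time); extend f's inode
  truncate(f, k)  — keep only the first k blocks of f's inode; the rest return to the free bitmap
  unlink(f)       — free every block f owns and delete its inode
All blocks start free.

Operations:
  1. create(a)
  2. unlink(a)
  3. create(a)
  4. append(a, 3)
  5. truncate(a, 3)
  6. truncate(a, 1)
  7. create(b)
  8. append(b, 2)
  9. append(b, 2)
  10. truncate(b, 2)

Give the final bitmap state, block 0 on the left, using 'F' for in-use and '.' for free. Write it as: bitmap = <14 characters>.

bitmap = FFF...........

  1. create(a)  ⇒  F.............  {a→[0]}
  2. unlink(a)  ⇒  ..............  {}
  3. create(a)  ⇒  F.............  {a→[0]}
  4. append(a, 3)  ⇒  FFFF..........  {a→[0, 1, 2, 3]}
  5. truncate(a, 3)  ⇒  FFF...........  {a→[0, 1, 2]}
  6. truncate(a, 1)  ⇒  F.............  {a→[0]}
  7. create(b)  ⇒  FF............  {a→[0]; b→[1]}
  8. append(b, 2)  ⇒  FFFF..........  {a→[0]; b→[1, 2, 3]}
  9. append(b, 2)  ⇒  FFFFFF........  {a→[0]; b→[1, 2, 3, 4, 5]}
  10. truncate(b, 2)  ⇒  FFF...........  {a→[0]; b→[1, 2]}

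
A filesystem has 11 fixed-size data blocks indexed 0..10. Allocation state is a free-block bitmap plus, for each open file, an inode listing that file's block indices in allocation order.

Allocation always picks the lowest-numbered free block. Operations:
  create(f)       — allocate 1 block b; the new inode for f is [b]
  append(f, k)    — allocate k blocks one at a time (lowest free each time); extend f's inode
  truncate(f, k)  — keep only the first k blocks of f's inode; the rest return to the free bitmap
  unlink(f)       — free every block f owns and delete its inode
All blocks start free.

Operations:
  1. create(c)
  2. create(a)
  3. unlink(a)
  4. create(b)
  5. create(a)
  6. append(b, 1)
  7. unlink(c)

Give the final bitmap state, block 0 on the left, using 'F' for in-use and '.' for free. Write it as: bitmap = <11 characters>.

bitmap = .FFF.......

after create(c) → c:[0]  free=[F..........]
after create(a) → a:[1], c:[0]  free=[FF.........]
after unlink(a) → c:[0]  free=[F..........]
after create(b) → b:[1], c:[0]  free=[FF.........]
after create(a) → a:[2], b:[1], c:[0]  free=[FFF........]
after append(b, 1) → a:[2], b:[1, 3], c:[0]  free=[FFFF.......]
after unlink(c) → a:[2], b:[1, 3]  free=[.FFF.......]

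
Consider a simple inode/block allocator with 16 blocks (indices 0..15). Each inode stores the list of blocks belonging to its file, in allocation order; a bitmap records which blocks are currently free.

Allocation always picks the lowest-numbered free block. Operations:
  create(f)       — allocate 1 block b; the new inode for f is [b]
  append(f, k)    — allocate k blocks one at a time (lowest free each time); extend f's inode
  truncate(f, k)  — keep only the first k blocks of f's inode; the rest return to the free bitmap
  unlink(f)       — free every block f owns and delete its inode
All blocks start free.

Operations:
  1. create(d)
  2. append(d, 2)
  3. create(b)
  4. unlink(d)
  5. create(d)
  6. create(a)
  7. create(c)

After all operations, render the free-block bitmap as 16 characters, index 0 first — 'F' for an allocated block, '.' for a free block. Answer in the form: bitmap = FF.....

bitmap = FFFF............

  1. create(d)  ⇒  F...............  {d→[0]}
  2. append(d, 2)  ⇒  FFF.............  {d→[0, 1, 2]}
  3. create(b)  ⇒  FFFF............  {b→[3]; d→[0, 1, 2]}
  4. unlink(d)  ⇒  ...F............  {b→[3]}
  5. create(d)  ⇒  F..F............  {b→[3]; d→[0]}
  6. create(a)  ⇒  FF.F............  {a→[1]; b→[3]; d→[0]}
  7. create(c)  ⇒  FFFF............  {a→[1]; b→[3]; c→[2]; d→[0]}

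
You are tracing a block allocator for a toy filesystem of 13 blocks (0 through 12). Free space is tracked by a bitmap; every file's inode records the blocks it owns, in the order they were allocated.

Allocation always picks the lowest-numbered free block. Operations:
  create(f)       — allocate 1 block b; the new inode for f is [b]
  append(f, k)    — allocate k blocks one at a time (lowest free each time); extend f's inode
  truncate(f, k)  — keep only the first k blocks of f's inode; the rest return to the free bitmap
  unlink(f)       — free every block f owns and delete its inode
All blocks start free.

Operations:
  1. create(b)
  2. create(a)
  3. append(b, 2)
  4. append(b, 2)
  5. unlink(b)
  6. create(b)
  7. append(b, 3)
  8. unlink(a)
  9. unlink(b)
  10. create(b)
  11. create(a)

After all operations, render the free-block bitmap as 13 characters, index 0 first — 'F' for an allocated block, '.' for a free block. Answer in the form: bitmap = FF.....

after create(b) → b:[0]  free=[F............]
after create(a) → a:[1], b:[0]  free=[FF...........]
after append(b, 2) → a:[1], b:[0, 2, 3]  free=[FFFF.........]
after append(b, 2) → a:[1], b:[0, 2, 3, 4, 5]  free=[FFFFFF.......]
after unlink(b) → a:[1]  free=[.F...........]
after create(b) → a:[1], b:[0]  free=[FF...........]
after append(b, 3) → a:[1], b:[0, 2, 3, 4]  free=[FFFFF........]
after unlink(a) → b:[0, 2, 3, 4]  free=[F.FFF........]
after unlink(b) →   free=[.............]
after create(b) → b:[0]  free=[F............]
after create(a) → a:[1], b:[0]  free=[FF...........]

bitmap = FF...........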